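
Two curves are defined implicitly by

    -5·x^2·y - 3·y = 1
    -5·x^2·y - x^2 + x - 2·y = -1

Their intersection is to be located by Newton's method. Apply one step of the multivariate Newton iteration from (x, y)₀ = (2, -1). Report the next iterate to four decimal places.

(1.9796, -0.0612)

At (2, -1): F = (22.0000, 21.0000).
Jacobian J = [[-10·x·y, -5·x^2 - 3], [-10·x·y - 2·x + 1, -5·x^2 - 2]].
At the point, J = [[20.0000, -23.0000], [17.0000, -22.0000]] (det J = -49.0000).
Solving J·Δ = −F gives Δ = (-0.0204, 0.9388).
Then the next iterate is (x, y)₁ = (1.9796, -0.0612).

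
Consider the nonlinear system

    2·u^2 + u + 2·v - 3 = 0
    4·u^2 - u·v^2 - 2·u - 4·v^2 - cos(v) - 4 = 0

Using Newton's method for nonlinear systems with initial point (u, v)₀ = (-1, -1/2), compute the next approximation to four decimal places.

At (-1, -1/2): F = (-3.0000, 0.372417).
Jacobian J = [[4·u + 1, 2], [8·u - v^2 - 2, -2·u·v - 8·v + sin(v)]].
At the point, J = [[-3.0000, 2.0000], [-10.2500, 2.520574]] (det J = 12.938277).
Solving J·Δ = −F gives Δ = (0.6420, 2.4630).
Then the next iterate is (u, v)₁ = (-0.3580, 1.9630).

(-0.3580, 1.9630)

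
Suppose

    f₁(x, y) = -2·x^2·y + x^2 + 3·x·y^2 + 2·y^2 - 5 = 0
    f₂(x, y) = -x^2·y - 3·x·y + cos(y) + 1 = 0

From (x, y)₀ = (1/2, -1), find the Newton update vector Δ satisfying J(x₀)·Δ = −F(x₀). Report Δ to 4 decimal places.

(-1.0330, -0.9264)

At (1/2, -1): F = (-0.7500, 3.290302).
Jacobian J = [[-4·x·y + 2·x + 3·y^2, -2·x^2 + 6·x·y + 4·y], [-2·x·y - 3·y, -x^2 - 3·x - sin(y)]].
At the point, J = [[6.0000, -7.5000], [4.0000, -0.908529]] (det J = 24.548826).
Solving J·Δ = −F gives Δ = (-1.0330, -0.9264).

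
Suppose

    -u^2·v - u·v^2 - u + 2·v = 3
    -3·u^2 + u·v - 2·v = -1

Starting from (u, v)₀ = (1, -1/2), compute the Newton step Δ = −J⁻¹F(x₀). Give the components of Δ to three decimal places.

At (1, -1/2): F = (-4.750, -1.500).
Jacobian J = [[-2·u·v - v^2 - 1, -u^2 - 2·u·v + 2], [-6·u + v, u - 2]].
At the point, J = [[-0.250, 2.000], [-6.500, -1.000]] (det J = 13.250).
Solving J·Δ = −F gives Δ = (-0.585, 2.302).

(-0.585, 2.302)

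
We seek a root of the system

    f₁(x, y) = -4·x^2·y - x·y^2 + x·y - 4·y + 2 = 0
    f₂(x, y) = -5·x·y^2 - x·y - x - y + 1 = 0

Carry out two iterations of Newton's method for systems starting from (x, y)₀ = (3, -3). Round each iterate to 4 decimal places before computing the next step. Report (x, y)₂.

(0.8846, -1.6885)

At (3, -3): F = (86.0000, -125.0000).
Jacobian J = [[-8·x·y - y^2 + y, -4·x^2 - 2·x·y + x - 4], [-5·y^2 - y - 1, -10·x·y - x - 1]].
At the point, J = [[60.0000, -19.0000], [-43.0000, 86.0000]] (det J = 4343.0000).
Solving J·Δ = −F gives Δ = (-1.1561, 0.8754).
Then the next iterate is (x, y)₁ = (1.8439, -2.1246).
Round to (1.8439, -2.1246) and repeat: F = (27.151905, -36.417883), J = [[24.701874, -7.920869], [-21.445026, 36.331599]].
Δ = (-0.9593, 0.4361), so (x, y)₂ = (0.8846, -1.6885).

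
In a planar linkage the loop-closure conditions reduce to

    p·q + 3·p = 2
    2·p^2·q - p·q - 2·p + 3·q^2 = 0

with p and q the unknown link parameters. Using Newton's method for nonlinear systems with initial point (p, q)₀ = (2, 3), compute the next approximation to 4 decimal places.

At (2, 3): F = (10.0000, 41.0000).
Jacobian J = [[q + 3, p], [4·p·q - q - 2, 2·p^2 - p + 6·q]].
At the point, J = [[6.0000, 2.0000], [19.0000, 24.0000]] (det J = 106.0000).
Solving J·Δ = −F gives Δ = (-1.4906, -0.5283).
Then the next iterate is (p, q)₁ = (0.5094, 2.4717).

(0.5094, 2.4717)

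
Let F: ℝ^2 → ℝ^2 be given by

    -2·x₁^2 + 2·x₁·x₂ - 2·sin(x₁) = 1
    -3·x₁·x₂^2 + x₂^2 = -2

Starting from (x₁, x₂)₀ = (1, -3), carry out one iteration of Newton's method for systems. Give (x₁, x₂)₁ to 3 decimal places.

(-0.218, -4.408)

At (1, -3): F = (-10.68294, -16.000).
Jacobian J = [[-4·x₁ + 2·x₂ - 2·cos(x₁), 2·x₁], [-3·x₂^2, -6·x₁·x₂ + 2·x₂]].
At the point, J = [[-11.08060, 2.000], [-27.000, 12.000]] (det J = -78.96726).
Solving J·Δ = −F gives Δ = (-1.218, -1.408).
Then the next iterate is (x₁, x₂)₁ = (-0.218, -4.408).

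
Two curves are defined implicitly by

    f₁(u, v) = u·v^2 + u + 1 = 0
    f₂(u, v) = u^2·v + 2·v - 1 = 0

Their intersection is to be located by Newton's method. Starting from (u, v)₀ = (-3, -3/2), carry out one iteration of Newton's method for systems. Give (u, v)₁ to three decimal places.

(-1.646, -1.017)

At (-3, -3/2): F = (-8.750, -17.500).
Jacobian J = [[v^2 + 1, 2·u·v], [2·u·v, u^2 + 2]].
At the point, J = [[3.250, 9.000], [9.000, 11.000]] (det J = -45.250).
Solving J·Δ = −F gives Δ = (1.354, 0.483).
Then the next iterate is (u, v)₁ = (-1.646, -1.017).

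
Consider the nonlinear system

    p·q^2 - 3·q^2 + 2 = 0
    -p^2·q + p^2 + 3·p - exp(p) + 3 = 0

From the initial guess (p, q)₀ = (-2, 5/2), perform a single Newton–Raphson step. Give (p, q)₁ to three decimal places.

(-1.433, 1.472)

At (-2, 5/2): F = (-29.250, -9.13534).
Jacobian J = [[q^2, 2·p·q - 6·q], [-2·p·q + 2·p - exp(p) + 3, -p^2]].
At the point, J = [[6.250, -25.000], [8.86466, -4.000]] (det J = 196.61662).
Solving J·Δ = −F gives Δ = (0.567, -1.028).
Then the next iterate is (p, q)₁ = (-1.433, 1.472).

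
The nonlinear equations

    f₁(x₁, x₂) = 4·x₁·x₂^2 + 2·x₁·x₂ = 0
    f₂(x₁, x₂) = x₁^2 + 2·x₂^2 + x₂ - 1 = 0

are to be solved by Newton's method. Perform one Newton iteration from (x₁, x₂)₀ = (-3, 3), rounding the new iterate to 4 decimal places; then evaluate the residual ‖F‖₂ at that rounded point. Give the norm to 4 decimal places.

339.3029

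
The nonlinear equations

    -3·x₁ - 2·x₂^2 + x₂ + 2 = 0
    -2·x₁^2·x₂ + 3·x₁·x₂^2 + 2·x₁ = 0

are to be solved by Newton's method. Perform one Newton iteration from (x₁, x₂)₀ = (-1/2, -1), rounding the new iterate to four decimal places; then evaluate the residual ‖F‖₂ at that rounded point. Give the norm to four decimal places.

0.0800

At (-1/2, -1): F = (0.5000, -2.0000).
Jacobian J = [[-3, -4·x₂ + 1], [-4·x₁·x₂ + 3·x₂^2 + 2, -2·x₁^2 + 6·x₁·x₂]].
At the point, J = [[-3.0000, 5.0000], [3.0000, 2.5000]] (det J = -22.5000).
Solving J·Δ = −F gives Δ = (0.5000, 0.2000).
Then the next iterate is (x₁, x₂)₁ = (0.0000, -0.8000).
Re-evaluating at (0.0000, -0.8000): F = (-0.0800, 0.0000), so ‖F‖₂ = 0.0800.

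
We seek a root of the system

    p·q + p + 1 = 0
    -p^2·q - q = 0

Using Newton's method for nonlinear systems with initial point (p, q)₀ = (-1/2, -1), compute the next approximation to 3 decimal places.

At (-1/2, -1): F = (1.000, 1.250).
Jacobian J = [[q + 1, p], [-2·p·q, -p^2 - 1]].
At the point, J = [[0.000, -0.500], [-1.000, -1.250]] (det J = -0.500).
Solving J·Δ = −F gives Δ = (-1.250, 2.000).
Then the next iterate is (p, q)₁ = (-1.750, 1.000).

(-1.750, 1.000)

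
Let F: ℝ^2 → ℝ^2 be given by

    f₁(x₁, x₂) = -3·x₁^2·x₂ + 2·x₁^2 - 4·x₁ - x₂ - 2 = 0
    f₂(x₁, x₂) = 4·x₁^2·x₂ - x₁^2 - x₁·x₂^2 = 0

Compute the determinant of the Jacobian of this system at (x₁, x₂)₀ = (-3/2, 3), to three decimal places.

-19.500

J = [[-6·x₁·x₂ + 4·x₁ - 4, -3·x₁^2 - 1], [8·x₁·x₂ - 2·x₁ - x₂^2, 4·x₁^2 - 2·x₁·x₂]].
At the point, J = [[17.000, -7.750], [-42.000, 18.000]].
det J = -19.500.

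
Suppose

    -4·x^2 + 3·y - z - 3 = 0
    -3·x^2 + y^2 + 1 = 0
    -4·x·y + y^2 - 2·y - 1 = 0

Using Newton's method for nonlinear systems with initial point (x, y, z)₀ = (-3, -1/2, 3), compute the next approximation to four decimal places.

At (-3, -1/2, 3): F = (-43.5000, -25.7500, -5.7500).
Jacobian J = [[-8·x, 3, -1], [-6·x, 2·y, 0], [-4·y, -4·x + 2·y - 2, 0]].
At the point, J = [[24.0000, 3.0000, -1.0000], [18.0000, -1.0000, 0.0000], [2.0000, 9.0000, 0.0000]] (det J = -164.0000).
Solving J·Δ = −F gives Δ = (1.4482, 0.3171, -7.7927).
Then the next iterate is (x, y, z)₁ = (-1.5518, -0.1829, -4.7927).

(-1.5518, -0.1829, -4.7927)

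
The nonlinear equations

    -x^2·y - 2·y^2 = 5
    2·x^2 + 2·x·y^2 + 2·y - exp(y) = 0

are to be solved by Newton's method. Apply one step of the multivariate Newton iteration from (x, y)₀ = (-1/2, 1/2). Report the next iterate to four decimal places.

At (-1/2, 1/2): F = (-5.6250, -0.398721).
Jacobian J = [[-2·x·y, -x^2 - 4·y], [4·x + 2·y^2, 4·x·y - exp(y) + 2]].
At the point, J = [[0.5000, -2.2500], [-1.5000, -0.648721]] (det J = -3.699361).
Solving J·Δ = −F gives Δ = (0.7439, -2.3347).
Then the next iterate is (x, y)₁ = (0.2439, -1.8347).

(0.2439, -1.8347)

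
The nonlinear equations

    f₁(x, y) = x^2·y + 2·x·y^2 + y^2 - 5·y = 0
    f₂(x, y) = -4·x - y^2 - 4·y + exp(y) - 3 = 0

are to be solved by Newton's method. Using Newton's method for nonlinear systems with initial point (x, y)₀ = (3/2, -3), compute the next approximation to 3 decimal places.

(0.727, -1.606)

At (3/2, -3): F = (44.250, -5.95021).
Jacobian J = [[2·x·y + 2·y^2, x^2 + 4·x·y + 2·y - 5], [-4, -2·y + exp(y) - 4]].
At the point, J = [[9.000, -26.750], [-4.000, 2.04979]] (det J = -88.55192).
Solving J·Δ = −F gives Δ = (-0.773, 1.394).
Then the next iterate is (x, y)₁ = (0.727, -1.606).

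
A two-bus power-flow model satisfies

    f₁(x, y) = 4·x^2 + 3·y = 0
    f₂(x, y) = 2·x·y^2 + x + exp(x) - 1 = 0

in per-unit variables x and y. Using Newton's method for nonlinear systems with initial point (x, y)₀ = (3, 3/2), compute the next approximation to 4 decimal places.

(1.2484, 2.0128)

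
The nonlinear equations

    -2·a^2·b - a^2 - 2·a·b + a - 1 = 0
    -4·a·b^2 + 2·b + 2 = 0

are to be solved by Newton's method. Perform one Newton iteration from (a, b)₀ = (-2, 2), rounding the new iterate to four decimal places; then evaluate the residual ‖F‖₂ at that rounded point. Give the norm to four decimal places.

At (-2, 2): F = (-15.0000, 38.0000).
Jacobian J = [[-4·a·b - 2·a - 2·b + 1, -2·a^2 - 2·a], [-4·b^2, -8·a·b + 2]].
At the point, J = [[17.0000, -4.0000], [-16.0000, 34.0000]] (det J = 514.0000).
Solving J·Δ = −F gives Δ = (0.6965, -0.7899).
Then the next iterate is (a, b)₁ = (-1.3035, 1.2101).
Re-evaluating at (-1.3035, 1.2101): F = (-4.960073, 12.055279), so ‖F‖₂ = 13.0358.

13.0358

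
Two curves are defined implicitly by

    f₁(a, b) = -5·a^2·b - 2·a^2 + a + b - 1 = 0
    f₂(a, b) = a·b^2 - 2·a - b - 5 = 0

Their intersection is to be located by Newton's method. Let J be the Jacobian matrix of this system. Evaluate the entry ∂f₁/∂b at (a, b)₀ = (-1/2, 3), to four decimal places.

-0.2500

∂f₁/∂b = -5·a^2 + 1.
At (-1/2, 3) this is -0.2500.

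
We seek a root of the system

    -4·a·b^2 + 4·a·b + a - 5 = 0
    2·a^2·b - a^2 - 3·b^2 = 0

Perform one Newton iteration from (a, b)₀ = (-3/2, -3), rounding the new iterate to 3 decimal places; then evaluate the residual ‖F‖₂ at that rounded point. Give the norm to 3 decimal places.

11.580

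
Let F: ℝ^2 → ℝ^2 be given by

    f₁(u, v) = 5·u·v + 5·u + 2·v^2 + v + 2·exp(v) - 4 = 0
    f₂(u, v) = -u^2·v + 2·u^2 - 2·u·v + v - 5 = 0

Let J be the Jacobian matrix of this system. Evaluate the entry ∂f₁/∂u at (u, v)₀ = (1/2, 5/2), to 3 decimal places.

17.500

∂f₁/∂u = 5·v + 5.
At (1/2, 5/2) this is 17.500.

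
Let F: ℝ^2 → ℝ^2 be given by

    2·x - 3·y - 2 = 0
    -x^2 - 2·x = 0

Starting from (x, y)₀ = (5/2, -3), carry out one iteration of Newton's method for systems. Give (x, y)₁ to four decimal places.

(0.8929, -0.0714)

At (5/2, -3): F = (12.0000, -11.2500).
Jacobian J = [[2, -3], [-2·x - 2, 0]].
At the point, J = [[2.0000, -3.0000], [-7.0000, 0.0000]] (det J = -21.0000).
Solving J·Δ = −F gives Δ = (-1.6071, 2.9286).
Then the next iterate is (x, y)₁ = (0.8929, -0.0714).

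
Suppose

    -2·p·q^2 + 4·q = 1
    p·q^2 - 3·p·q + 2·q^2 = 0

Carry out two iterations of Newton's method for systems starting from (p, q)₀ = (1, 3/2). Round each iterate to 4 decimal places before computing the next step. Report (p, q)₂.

At (1, 3/2): F = (0.5000, 2.2500).
Jacobian J = [[-2·q^2, -4·p·q + 4], [q^2 - 3·q, 2·p·q - 3·p + 4·q]].
At the point, J = [[-4.5000, -2.0000], [-2.2500, 6.0000]] (det J = -31.5000).
Solving J·Δ = −F gives Δ = (0.2381, -0.2857).
Then the next iterate is (p, q)₁ = (1.2381, 1.2143).
Round to (1.2381, 1.2143) and repeat: F = (0.205982, 0.264383), J = [[-2.949049, -2.013699], [-2.168376, 4.149750]].
Δ = (0.0835, -0.0201), so (p, q)₂ = (1.3216, 1.1942).

(1.3216, 1.1942)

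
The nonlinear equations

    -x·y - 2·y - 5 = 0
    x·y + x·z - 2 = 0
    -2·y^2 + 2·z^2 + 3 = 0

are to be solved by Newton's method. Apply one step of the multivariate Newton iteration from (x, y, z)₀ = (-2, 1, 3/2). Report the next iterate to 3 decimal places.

(-7.000, -4.300, -2.950)

At (-2, 1, 3/2): F = (-5.000, -7.000, 5.500).
Jacobian J = [[-y, -x - 2, 0], [y + z, x, x], [0, -4·y, 4·z]].
At the point, J = [[-1.000, 0.000, 0.000], [2.500, -2.000, -2.000], [0.000, -4.000, 6.000]] (det J = 20.000).
Solving J·Δ = −F gives Δ = (-5.000, -5.300, -4.450).
Then the next iterate is (x, y, z)₁ = (-7.000, -4.300, -2.950).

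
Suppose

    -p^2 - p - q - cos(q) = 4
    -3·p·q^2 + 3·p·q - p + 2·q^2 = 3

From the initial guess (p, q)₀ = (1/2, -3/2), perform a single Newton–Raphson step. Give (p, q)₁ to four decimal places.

(0.1224, -2.7844)

At (1/2, -3/2): F = (-3.320737, -4.6250).
Jacobian J = [[-2·p - 1, sin(q) - 1], [-3·q^2 + 3·q - 1, -6·p·q + 3·p + 4·q]].
At the point, J = [[-2.0000, -1.997495], [-12.2500, 0.0000]] (det J = -24.469314).
Solving J·Δ = −F gives Δ = (-0.3776, -1.2844).
Then the next iterate is (p, q)₁ = (0.1224, -2.7844).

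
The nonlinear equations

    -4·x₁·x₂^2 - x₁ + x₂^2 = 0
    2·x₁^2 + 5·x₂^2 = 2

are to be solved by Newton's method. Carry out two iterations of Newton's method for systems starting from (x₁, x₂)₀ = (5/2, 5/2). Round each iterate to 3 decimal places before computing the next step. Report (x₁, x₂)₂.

At (5/2, 5/2): F = (-58.750, 41.750).
Jacobian J = [[-4·x₂^2 - 1, -8·x₁·x₂ + 2·x₂], [4·x₁, 10·x₂]].
At the point, J = [[-26.000, -45.000], [10.000, 25.000]] (det J = -200.000).
Solving J·Δ = −F gives Δ = (2.050, -2.490).
Then the next iterate is (x₁, x₂)₁ = (4.550, 0.010).
Round to (4.550, 0.010) and repeat: F = (-4.55172, 39.40550), J = [[-1.00040, -0.344], [18.200, 0.100]].
Δ = (-2.126, -7.048), so (x₁, x₂)₂ = (2.424, -7.038).

(2.424, -7.038)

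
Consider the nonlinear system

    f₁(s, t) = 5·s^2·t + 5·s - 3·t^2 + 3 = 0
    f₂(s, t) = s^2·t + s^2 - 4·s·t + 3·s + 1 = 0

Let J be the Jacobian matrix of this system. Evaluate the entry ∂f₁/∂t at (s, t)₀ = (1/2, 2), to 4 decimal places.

-10.7500

∂f₁/∂t = 5·s^2 - 6·t.
At (1/2, 2) this is -10.7500.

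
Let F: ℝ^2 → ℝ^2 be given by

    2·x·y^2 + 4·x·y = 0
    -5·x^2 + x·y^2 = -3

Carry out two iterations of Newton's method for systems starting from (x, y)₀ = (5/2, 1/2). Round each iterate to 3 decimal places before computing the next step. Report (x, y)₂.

(0.897, 0.112)

At (5/2, 1/2): F = (6.250, -27.625).
Jacobian J = [[2·y^2 + 4·y, 4·x·y + 4·x], [-10·x + y^2, 2·x·y]].
At the point, J = [[2.500, 15.000], [-24.750, 2.500]] (det J = 377.500).
Solving J·Δ = −F gives Δ = (-1.139, -0.227).
Then the next iterate is (x, y)₁ = (1.361, 0.273).
Round to (1.361, 0.273) and repeat: F = (1.68908, -6.16017), J = [[1.24106, 6.93021], [-13.53547, 0.74311]].
Δ = (-0.464, -0.161), so (x, y)₂ = (0.897, 0.112).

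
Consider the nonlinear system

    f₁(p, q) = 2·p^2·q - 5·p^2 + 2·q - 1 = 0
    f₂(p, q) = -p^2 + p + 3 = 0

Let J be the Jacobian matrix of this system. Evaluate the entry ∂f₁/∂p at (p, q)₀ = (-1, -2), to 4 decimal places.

18.0000

∂f₁/∂p = 4·p·q - 10·p.
At (-1, -2) this is 18.0000.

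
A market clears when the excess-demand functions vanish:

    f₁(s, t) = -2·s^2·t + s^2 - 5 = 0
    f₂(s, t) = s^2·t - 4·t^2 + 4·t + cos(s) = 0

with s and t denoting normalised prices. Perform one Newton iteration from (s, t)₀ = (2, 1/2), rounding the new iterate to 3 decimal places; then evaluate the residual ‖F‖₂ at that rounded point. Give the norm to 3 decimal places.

At (2, 1/2): F = (-5.000, 2.58385).
Jacobian J = [[-4·s·t + 2·s, -2·s^2], [2·s·t - sin(s), s^2 - 8·t + 4]].
At the point, J = [[0.000, -8.000], [1.09070, 4.000]] (det J = 8.72562).
Solving J·Δ = −F gives Δ = (-0.077, -0.625).
Then the next iterate is (s, t)₁ = (1.923, -0.125).
Re-evaluating at (1.923, -0.125): F = (-0.37759, -1.36971), so ‖F‖₂ = 1.421.

1.421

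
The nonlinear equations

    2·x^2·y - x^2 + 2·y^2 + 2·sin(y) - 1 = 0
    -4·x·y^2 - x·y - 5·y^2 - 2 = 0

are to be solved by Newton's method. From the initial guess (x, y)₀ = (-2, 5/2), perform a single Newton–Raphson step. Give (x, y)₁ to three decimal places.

(-2.733, 0.035)

At (-2, 5/2): F = (28.69694, 21.750).
Jacobian J = [[4·x·y - 2·x, 2·x^2 + 4·y + 2·cos(y)], [-4·y^2 - y, -8·x·y - x - 10·y]].
At the point, J = [[-16.000, 16.39771], [-27.500, 17.000]] (det J = 178.93710).
Solving J·Δ = −F gives Δ = (-0.733, -2.465).
Then the next iterate is (x, y)₁ = (-2.733, 0.035).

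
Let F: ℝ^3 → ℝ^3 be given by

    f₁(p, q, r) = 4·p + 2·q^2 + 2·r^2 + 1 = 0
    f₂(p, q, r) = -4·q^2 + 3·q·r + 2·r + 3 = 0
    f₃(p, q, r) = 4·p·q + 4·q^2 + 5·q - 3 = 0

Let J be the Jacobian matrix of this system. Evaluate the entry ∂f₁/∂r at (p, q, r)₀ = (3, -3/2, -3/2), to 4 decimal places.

∂f₁/∂r = 4·r.
At (3, -3/2, -3/2) this is -6.0000.

-6.0000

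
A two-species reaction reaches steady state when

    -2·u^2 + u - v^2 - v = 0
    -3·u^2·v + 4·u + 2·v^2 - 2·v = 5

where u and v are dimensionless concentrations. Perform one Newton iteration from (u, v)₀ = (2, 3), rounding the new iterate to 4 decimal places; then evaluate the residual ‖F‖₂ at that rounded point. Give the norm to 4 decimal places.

At (2, 3): F = (-18.0000, -21.0000).
Jacobian J = [[-4·u + 1, -2·v - 1], [-6·u·v + 4, -3·u^2 + 4·v - 2]].
At the point, J = [[-7.0000, -7.0000], [-32.0000, -2.0000]] (det J = -210.0000).
Solving J·Δ = −F gives Δ = (-0.5286, -2.0429).
Then the next iterate is (u, v)₁ = (1.4714, 0.9571).
Re-evaluating at (1.4714, 0.9571): F = (-4.731776, -5.412935), so ‖F‖₂ = 7.1895.

7.1895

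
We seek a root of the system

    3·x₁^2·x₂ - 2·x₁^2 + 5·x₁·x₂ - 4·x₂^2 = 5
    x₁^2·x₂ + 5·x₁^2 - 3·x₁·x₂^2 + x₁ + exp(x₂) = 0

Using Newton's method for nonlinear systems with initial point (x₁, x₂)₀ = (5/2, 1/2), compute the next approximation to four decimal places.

At (5/2, 1/2): F = (-2.8750, 36.648721).
Jacobian J = [[6·x₁·x₂ - 4·x₁ + 5·x₂, 3·x₁^2 + 5·x₁ - 8·x₂], [2·x₁·x₂ + 10·x₁ - 3·x₂^2 + 1, x₁^2 - 6·x₁·x₂ + exp(x₂)]].
At the point, J = [[0.0000, 27.2500], [27.7500, 0.398721]] (det J = -756.1875).
Solving J·Δ = −F gives Δ = (-1.3222, 0.1055).
Then the next iterate is (x₁, x₂)₁ = (1.1778, 0.6055).

(1.1778, 0.6055)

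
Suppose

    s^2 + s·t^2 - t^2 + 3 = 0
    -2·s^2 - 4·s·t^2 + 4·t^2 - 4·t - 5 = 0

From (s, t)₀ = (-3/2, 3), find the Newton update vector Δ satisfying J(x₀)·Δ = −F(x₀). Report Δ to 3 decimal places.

(0.539, -0.934)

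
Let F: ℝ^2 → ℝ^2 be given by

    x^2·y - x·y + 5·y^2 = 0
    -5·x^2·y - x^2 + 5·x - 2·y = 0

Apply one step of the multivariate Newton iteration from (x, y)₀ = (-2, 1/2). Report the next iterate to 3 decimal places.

At (-2, 1/2): F = (4.250, -25.000).
Jacobian J = [[2·x·y - y, x^2 - x + 10·y], [-10·x·y - 2·x + 5, -5·x^2 - 2]].
At the point, J = [[-2.500, 11.000], [19.000, -22.000]] (det J = -154.000).
Solving J·Δ = −F gives Δ = (1.179, -0.119).
Then the next iterate is (x, y)₁ = (-0.821, 0.381).

(-0.821, 0.381)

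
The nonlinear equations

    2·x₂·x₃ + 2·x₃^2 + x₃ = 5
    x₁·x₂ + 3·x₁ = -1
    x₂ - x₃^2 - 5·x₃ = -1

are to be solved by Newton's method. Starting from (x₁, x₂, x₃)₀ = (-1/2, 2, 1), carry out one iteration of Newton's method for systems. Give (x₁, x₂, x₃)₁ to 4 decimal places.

At (-1/2, 2, 1): F = (2.0000, -1.5000, -3.0000).
Jacobian J = [[0, 2·x₃, 2·x₂ + 4·x₃ + 1], [x₂ + 3, x₁, 0], [0, 1, -2·x₃ - 5]].
At the point, J = [[0.0000, 2.0000, 9.0000], [5.0000, -0.5000, 0.0000], [0.0000, 1.0000, -7.0000]] (det J = 115.0000).
Solving J·Δ = −F gives Δ = (0.3565, 0.5652, -0.3478).
Then the next iterate is (x₁, x₂, x₃)₁ = (-0.1435, 2.5652, 0.6522).

(-0.1435, 2.5652, 0.6522)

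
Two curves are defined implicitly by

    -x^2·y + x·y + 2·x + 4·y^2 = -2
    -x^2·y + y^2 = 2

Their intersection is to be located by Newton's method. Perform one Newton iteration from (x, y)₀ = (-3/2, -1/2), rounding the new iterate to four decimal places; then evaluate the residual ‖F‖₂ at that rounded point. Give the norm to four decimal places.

0.5974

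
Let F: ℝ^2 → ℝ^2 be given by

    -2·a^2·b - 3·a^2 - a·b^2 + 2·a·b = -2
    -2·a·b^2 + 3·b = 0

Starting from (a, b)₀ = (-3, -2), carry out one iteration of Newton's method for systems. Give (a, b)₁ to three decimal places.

(11.500, -6.667)

At (-3, -2): F = (35.000, 18.000).
Jacobian J = [[-4·a·b - 6·a - b^2 + 2·b, -2·a^2 - 2·a·b + 2·a], [-2·b^2, -4·a·b + 3]].
At the point, J = [[-14.000, -36.000], [-8.000, -21.000]] (det J = 6.000).
Solving J·Δ = −F gives Δ = (14.500, -4.667).
Then the next iterate is (a, b)₁ = (11.500, -6.667).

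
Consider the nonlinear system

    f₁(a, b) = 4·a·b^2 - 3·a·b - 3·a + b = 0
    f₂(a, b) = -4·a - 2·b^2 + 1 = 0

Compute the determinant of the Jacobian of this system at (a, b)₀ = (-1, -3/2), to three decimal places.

127.000

J = [[4·b^2 - 3·b - 3, 8·a·b - 3·a + 1], [-4, -4·b]].
At the point, J = [[10.500, 16.000], [-4.000, 6.000]].
det J = 127.000.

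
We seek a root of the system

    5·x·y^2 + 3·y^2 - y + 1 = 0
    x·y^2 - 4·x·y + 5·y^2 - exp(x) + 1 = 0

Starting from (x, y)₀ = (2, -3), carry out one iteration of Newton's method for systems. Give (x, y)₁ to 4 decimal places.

(2.2709, -1.3140)

At (2, -3): F = (121.0000, 80.610944).
Jacobian J = [[5·y^2, 10·x·y + 6·y - 1], [y^2 - 4·y - exp(x), 2·x·y - 4·x + 10·y]].
At the point, J = [[45.0000, -79.0000], [13.610944, -50.0000]] (det J = -1174.735432).
Solving J·Δ = −F gives Δ = (0.2709, 1.6860).
Then the next iterate is (x, y)₁ = (2.2709, -1.3140).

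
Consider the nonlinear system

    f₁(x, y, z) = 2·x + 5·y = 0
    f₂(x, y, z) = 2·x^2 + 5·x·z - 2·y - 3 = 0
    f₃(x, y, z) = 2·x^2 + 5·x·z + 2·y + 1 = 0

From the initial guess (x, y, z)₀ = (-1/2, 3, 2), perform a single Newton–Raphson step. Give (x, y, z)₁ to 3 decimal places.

(2.500, -1.000, 9.400)

At (-1/2, 3, 2): F = (14.000, -13.500, 2.500).
Jacobian J = [[2, 5, 0], [4·x + 5·z, -2, 5·x], [4·x + 5·z, 2, 5·x]].
At the point, J = [[2.000, 5.000, 0.000], [8.000, -2.000, -2.500], [8.000, 2.000, -2.500]] (det J = 20.000).
Solving J·Δ = −F gives Δ = (3.000, -4.000, 7.400).
Then the next iterate is (x, y, z)₁ = (2.500, -1.000, 9.400).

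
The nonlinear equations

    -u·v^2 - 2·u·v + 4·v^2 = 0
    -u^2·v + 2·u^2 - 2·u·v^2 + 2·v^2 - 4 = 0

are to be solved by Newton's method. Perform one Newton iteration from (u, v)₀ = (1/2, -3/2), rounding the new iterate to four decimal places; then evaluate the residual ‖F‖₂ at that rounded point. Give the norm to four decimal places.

At (1/2, -3/2): F = (9.3750, -0.8750).
Jacobian J = [[-v^2 - 2·v, -2·u·v - 2·u + 8·v], [-2·u·v + 4·u - 2·v^2, -u^2 - 4·u·v + 4·v]].
At the point, J = [[0.7500, -11.5000], [-1.0000, -3.2500]] (det J = -13.9375).
Solving J·Δ = −F gives Δ = (-2.9081, 0.6256).
Then the next iterate is (u, v)₁ = (-2.4081, -0.8744).
Re-evaluating at (-2.4081, -0.8744): F = (0.688190, 17.879988), so ‖F‖₂ = 17.8932.

17.8932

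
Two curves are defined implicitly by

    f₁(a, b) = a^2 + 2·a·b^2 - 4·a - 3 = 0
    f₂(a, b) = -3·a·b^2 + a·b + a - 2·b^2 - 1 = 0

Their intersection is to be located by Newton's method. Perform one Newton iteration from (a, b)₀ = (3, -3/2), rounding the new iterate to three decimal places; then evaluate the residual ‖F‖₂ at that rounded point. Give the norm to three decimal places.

At (3, -3/2): F = (7.500, -27.250).
Jacobian J = [[2·a + 2·b^2 - 4, 4·a·b], [-3·b^2 + b + 1, -6·a·b + a - 4·b]].
At the point, J = [[6.500, -18.000], [-7.250, 36.000]] (det J = 103.500).
Solving J·Δ = −F gives Δ = (2.130, 1.186).
Then the next iterate is (a, b)₁ = (5.130, -0.314).
Re-evaluating at (5.130, -0.314): F = (3.80849, 0.80460), so ‖F‖₂ = 3.893.

3.893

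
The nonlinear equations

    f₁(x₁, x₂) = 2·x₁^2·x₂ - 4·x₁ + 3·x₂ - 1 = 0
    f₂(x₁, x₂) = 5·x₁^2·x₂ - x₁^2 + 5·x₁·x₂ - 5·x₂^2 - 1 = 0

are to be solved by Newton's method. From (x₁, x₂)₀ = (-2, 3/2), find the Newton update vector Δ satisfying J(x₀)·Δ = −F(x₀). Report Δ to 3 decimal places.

At (-2, 3/2): F = (23.500, -1.250).
Jacobian J = [[4·x₁·x₂ - 4, 2·x₁^2 + 3], [10·x₁·x₂ - 2·x₁ + 5·x₂, 5·x₁^2 + 5·x₁ - 10·x₂]].
At the point, J = [[-16.000, 11.000], [-18.500, -5.000]] (det J = 283.500).
Solving J·Δ = −F gives Δ = (0.366, -1.604).

(0.366, -1.604)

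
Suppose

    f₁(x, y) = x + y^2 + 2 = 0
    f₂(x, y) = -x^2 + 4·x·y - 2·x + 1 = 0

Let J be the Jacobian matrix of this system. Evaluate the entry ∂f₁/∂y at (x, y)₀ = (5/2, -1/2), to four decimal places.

∂f₁/∂y = 2·y.
At (5/2, -1/2) this is -1.0000.

-1.0000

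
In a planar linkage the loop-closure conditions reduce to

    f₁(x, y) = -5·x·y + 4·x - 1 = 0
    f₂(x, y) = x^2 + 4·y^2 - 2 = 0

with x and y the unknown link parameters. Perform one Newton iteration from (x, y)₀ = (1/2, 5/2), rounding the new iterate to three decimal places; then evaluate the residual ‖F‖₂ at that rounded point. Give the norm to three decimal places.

5.585

At (1/2, 5/2): F = (-5.250, 23.250).
Jacobian J = [[-5·y + 4, -5·x], [2·x, 8·y]].
At the point, J = [[-8.500, -2.500], [1.000, 20.000]] (det J = -167.500).
Solving J·Δ = −F gives Δ = (-0.280, -1.149).
Then the next iterate is (x, y)₁ = (0.220, 1.351).
Re-evaluating at (0.220, 1.351): F = (-1.60610, 5.34920), so ‖F‖₂ = 5.585.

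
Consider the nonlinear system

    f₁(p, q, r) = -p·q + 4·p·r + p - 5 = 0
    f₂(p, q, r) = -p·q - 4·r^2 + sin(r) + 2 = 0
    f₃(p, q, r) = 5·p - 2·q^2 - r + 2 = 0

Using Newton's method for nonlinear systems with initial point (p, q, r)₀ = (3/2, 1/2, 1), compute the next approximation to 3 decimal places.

At (3/2, 1/2, 1): F = (1.750, -1.90853, 8.000).
Jacobian J = [[-q + 4·r + 1, -p, 4·p], [-q, -p, -8·r + cos(r)], [5, -4·q, -1]].
At the point, J = [[4.500, -1.500, 6.000], [-0.500, -1.500, -7.45970], [5.000, -2.000, -1.000]] (det J = 47.31045).
Solving J·Δ = −F gives Δ = (-3.462, -5.163, 1.014).
Then the next iterate is (p, q, r)₁ = (-1.962, -4.663, 2.014).

(-1.962, -4.663, 2.014)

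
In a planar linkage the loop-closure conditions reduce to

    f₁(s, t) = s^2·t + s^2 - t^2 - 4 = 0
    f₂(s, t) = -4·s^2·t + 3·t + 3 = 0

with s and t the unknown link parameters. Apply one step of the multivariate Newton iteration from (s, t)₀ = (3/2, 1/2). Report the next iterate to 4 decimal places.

At (3/2, 1/2): F = (-0.8750, 0.0000).
Jacobian J = [[2·s·t + 2·s, s^2 - 2·t], [-8·s·t, -4·s^2 + 3]].
At the point, J = [[4.5000, 1.2500], [-6.0000, -6.0000]] (det J = -19.5000).
Solving J·Δ = −F gives Δ = (0.2692, -0.2692).
Then the next iterate is (s, t)₁ = (1.7692, 0.2308).

(1.7692, 0.2308)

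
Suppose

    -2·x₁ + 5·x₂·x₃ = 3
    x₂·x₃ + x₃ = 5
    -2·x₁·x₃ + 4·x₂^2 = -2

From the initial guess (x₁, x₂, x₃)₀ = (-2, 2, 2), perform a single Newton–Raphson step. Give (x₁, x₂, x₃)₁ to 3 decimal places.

At (-2, 2, 2): F = (21.000, 1.000, 26.000).
Jacobian J = [[-2, 5·x₃, 5·x₂], [0, x₃, x₂ + 1], [-2·x₃, 8·x₂, -2·x₁]].
At the point, J = [[-2.000, 10.000, 10.000], [0.000, 2.000, 3.000], [-4.000, 16.000, 4.000]] (det J = 40.000).
Solving J·Δ = −F gives Δ = (11.500, 1.600, -1.400).
Then the next iterate is (x₁, x₂, x₃)₁ = (9.500, 3.600, 0.600).

(9.500, 3.600, 0.600)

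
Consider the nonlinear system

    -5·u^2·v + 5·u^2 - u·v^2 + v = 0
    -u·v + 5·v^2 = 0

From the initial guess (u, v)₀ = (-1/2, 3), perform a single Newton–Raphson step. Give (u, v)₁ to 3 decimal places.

At (-1/2, 3): F = (5.000, 46.500).
Jacobian J = [[-10·u·v + 10·u - v^2, -5·u^2 - 2·u·v + 1], [-v, -u + 10·v]].
At the point, J = [[1.000, 2.750], [-3.000, 30.500]] (det J = 38.750).
Solving J·Δ = −F gives Δ = (-0.635, -1.587).
Then the next iterate is (u, v)₁ = (-1.135, 1.413).

(-1.135, 1.413)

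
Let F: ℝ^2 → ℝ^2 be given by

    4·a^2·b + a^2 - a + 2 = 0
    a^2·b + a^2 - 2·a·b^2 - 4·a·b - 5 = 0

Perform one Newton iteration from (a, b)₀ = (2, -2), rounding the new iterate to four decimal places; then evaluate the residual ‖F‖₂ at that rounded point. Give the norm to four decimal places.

8.7729

At (2, -2): F = (-28.0000, -9.0000).
Jacobian J = [[8·a·b + 2·a - 1, 4·a^2], [2·a·b + 2·a - 2·b^2 - 4·b, a^2 - 4·a·b - 4·a]].
At the point, J = [[-29.0000, 16.0000], [-4.0000, 12.0000]] (det J = -284.0000).
Solving J·Δ = −F gives Δ = (-0.6761, 0.5246).
Then the next iterate is (a, b)₁ = (1.3239, -1.4754).
Re-evaluating at (1.3239, -1.4754): F = (-7.914989, -3.783855), so ‖F‖₂ = 8.7729.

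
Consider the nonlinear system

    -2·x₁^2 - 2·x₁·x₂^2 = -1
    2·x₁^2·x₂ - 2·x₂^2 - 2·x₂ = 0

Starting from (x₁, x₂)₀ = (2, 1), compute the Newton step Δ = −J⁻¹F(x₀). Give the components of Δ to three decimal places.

At (2, 1): F = (-11.000, 4.000).
Jacobian J = [[-4·x₁ - 2·x₂^2, -4·x₁·x₂], [4·x₁·x₂, 2·x₁^2 - 4·x₂ - 2]].
At the point, J = [[-10.000, -8.000], [8.000, 2.000]] (det J = 44.000).
Solving J·Δ = −F gives Δ = (-0.227, -1.091).

(-0.227, -1.091)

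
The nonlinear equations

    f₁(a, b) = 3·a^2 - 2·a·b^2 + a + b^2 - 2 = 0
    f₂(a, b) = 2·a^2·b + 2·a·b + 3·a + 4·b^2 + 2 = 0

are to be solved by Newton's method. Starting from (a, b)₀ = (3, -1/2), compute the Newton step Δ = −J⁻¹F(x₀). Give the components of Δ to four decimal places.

(-1.3718, -0.2744)

At (3, -1/2): F = (26.7500, 0.0000).
Jacobian J = [[6·a - 2·b^2 + 1, -4·a·b + 2·b], [4·a·b + 2·b + 3, 2·a^2 + 2·a + 8·b]].
At the point, J = [[18.5000, 5.0000], [-4.0000, 20.0000]] (det J = 390.0000).
Solving J·Δ = −F gives Δ = (-1.3718, -0.2744).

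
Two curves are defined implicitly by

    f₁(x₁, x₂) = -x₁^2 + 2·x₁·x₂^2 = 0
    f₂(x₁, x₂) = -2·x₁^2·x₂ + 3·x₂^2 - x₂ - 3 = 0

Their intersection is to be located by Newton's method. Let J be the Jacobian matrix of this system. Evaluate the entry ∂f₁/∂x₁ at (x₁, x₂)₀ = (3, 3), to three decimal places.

∂f₁/∂x₁ = -2·x₁ + 2·x₂^2.
At (3, 3) this is 12.000.

12.000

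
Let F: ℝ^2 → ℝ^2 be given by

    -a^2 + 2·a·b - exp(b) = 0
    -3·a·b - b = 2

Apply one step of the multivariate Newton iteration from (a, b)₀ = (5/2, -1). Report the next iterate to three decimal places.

(0.995, -0.767)

At (5/2, -1): F = (-11.61788, 6.500).
Jacobian J = [[-2·a + 2·b, 2·a - exp(b)], [-3·b, -3·a - 1]].
At the point, J = [[-7.000, 4.63212], [3.000, -8.500]] (det J = 45.60364).
Solving J·Δ = −F gives Δ = (-1.505, 0.233).
Then the next iterate is (a, b)₁ = (0.995, -0.767).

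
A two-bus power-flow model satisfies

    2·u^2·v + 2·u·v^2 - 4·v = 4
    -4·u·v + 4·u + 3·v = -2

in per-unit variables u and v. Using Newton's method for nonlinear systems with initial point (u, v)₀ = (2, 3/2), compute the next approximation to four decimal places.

(0.1188, 2.7525)

At (2, 3/2): F = (11.0000, 2.5000).
Jacobian J = [[4·u·v + 2·v^2, 2·u^2 + 4·u·v - 4], [-4·v + 4, -4·u + 3]].
At the point, J = [[16.5000, 16.0000], [-2.0000, -5.0000]] (det J = -50.5000).
Solving J·Δ = −F gives Δ = (-1.8812, 1.2525).
Then the next iterate is (u, v)₁ = (0.1188, 2.7525).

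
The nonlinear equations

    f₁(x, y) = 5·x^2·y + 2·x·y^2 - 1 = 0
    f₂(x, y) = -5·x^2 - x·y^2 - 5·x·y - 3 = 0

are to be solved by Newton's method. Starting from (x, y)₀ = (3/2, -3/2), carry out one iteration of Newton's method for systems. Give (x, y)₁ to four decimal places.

At (3/2, -3/2): F = (-11.1250, -6.3750).
Jacobian J = [[10·x·y + 2·y^2, 5·x^2 + 4·x·y], [-10·x - y^2 - 5·y, -2·x·y - 5·x]].
At the point, J = [[-18.0000, 2.2500], [-9.7500, -3.0000]] (det J = 75.9375).
Solving J·Δ = −F gives Δ = (-0.6284, -0.0827).
Then the next iterate is (x, y)₁ = (0.8716, -1.5827).

(0.8716, -1.5827)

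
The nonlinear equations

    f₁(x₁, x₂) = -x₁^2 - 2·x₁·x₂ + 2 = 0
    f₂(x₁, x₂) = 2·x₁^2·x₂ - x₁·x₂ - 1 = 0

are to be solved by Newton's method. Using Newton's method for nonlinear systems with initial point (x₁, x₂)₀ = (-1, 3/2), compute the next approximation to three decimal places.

(-1.417, -0.708)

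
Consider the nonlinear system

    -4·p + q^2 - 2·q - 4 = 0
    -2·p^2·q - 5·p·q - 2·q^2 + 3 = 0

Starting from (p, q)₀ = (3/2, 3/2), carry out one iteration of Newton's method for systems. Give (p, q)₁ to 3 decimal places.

At (3/2, 3/2): F = (-10.750, -19.500).
Jacobian J = [[-4, 2·q - 2], [-4·p·q - 5·q, -2·p^2 - 5·p - 4·q]].
At the point, J = [[-4.000, 1.000], [-16.500, -18.000]] (det J = 88.500).
Solving J·Δ = −F gives Δ = (-2.407, 1.123).
Then the next iterate is (p, q)₁ = (-0.907, 2.623).

(-0.907, 2.623)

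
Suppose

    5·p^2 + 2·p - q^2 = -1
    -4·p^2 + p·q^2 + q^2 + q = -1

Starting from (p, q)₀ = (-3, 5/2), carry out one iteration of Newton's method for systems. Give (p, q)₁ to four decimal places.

(-1.6888, 1.9072)

At (-3, 5/2): F = (33.7500, -45.0000).
Jacobian J = [[10·p + 2, -2·q], [-8·p + q^2, 2·p·q + 2·q + 1]].
At the point, J = [[-28.0000, -5.0000], [30.2500, -9.0000]] (det J = 403.2500).
Solving J·Δ = −F gives Δ = (1.3112, -0.5928).
Then the next iterate is (p, q)₁ = (-1.6888, 1.9072).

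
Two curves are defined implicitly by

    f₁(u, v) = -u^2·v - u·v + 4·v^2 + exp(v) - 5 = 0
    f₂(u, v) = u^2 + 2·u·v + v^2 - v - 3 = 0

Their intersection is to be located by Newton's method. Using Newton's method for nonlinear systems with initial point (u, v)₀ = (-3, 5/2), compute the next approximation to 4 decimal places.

(-90.1828, 43.4664)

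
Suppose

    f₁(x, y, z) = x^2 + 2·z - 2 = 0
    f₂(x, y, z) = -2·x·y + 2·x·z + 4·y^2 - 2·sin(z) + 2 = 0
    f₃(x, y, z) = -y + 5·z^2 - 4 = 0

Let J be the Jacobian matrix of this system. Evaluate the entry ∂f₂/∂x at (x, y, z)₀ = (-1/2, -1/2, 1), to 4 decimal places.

3.0000

∂f₂/∂x = -2·y + 2·z.
At (-1/2, -1/2, 1) this is 3.0000.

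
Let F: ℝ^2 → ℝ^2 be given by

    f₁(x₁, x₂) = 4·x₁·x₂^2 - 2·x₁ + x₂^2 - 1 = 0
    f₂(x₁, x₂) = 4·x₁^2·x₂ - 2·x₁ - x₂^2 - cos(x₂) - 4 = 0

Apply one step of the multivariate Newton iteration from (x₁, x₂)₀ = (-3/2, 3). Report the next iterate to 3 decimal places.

At (-3/2, 3): F = (-43.000, 17.98999).
Jacobian J = [[4·x₂^2 - 2, 8·x₁·x₂ + 2·x₂], [8·x₁·x₂ - 2, 4·x₁^2 - 2·x₂ + sin(x₂)]].
At the point, J = [[34.000, -30.000], [-38.000, 3.14112]] (det J = -1033.20192).
Solving J·Δ = −F gives Δ = (0.392, -0.989).
Then the next iterate is (x₁, x₂)₁ = (-1.108, 2.011).

(-1.108, 2.011)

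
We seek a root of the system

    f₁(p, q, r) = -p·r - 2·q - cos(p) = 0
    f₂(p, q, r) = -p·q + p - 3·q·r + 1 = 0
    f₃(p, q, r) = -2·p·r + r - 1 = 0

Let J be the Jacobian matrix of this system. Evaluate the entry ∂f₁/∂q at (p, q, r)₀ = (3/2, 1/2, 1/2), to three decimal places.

∂f₁/∂q = -2.
At (3/2, 1/2, 1/2) this is -2.000.

-2.000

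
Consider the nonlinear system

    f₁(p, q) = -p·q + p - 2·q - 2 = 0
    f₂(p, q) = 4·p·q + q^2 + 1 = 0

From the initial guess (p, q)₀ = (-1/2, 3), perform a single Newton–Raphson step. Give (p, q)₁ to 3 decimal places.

(1.700, -4.600)

At (-1/2, 3): F = (-7.000, 4.000).
Jacobian J = [[-q + 1, -p - 2], [4·q, 4·p + 2·q]].
At the point, J = [[-2.000, -1.500], [12.000, 4.000]] (det J = 10.000).
Solving J·Δ = −F gives Δ = (2.200, -7.600).
Then the next iterate is (p, q)₁ = (1.700, -4.600).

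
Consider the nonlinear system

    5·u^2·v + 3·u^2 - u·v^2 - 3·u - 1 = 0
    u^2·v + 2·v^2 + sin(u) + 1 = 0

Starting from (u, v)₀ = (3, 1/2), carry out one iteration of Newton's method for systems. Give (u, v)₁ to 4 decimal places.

At (3, 1/2): F = (38.7500, 6.141120).
Jacobian J = [[10·u·v + 6·u - v^2 - 3, 5·u^2 - 2·u·v], [2·u·v + cos(u), u^2 + 4·v]].
At the point, J = [[29.7500, 42.0000], [2.010008, 11.0000]] (det J = 242.829685).
Solving J·Δ = −F gives Δ = (-0.6932, -0.4316).
Then the next iterate is (u, v)₁ = (2.3068, 0.0684).

(2.3068, 0.0684)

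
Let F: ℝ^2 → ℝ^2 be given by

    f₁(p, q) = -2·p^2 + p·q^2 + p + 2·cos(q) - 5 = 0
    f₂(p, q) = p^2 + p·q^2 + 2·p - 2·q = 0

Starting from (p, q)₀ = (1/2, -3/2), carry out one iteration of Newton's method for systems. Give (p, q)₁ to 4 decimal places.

At (1/2, -3/2): F = (-3.733526, 5.3750).
Jacobian J = [[-4·p + q^2 + 1, 2·p·q - 2·sin(q)], [2·p + q^2 + 2, 2·p·q - 2]].
At the point, J = [[1.2500, 0.494990], [5.2500, -3.5000]] (det J = -6.973697).
Solving J·Δ = −F gives Δ = (1.4923, 3.7741).
Then the next iterate is (p, q)₁ = (1.9923, 2.2741).

(1.9923, 2.2741)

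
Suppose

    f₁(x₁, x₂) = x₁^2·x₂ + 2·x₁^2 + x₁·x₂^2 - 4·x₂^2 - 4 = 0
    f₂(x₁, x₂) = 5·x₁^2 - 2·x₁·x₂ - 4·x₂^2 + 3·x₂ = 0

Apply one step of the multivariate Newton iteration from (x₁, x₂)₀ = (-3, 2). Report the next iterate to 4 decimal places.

At (-3, 2): F = (4.0000, 47.0000).
Jacobian J = [[2·x₁·x₂ + 4·x₁ + x₂^2, x₁^2 + 2·x₁·x₂ - 8·x₂], [10·x₁ - 2·x₂, -2·x₁ - 8·x₂ + 3]].
At the point, J = [[-20.0000, -19.0000], [-34.0000, -7.0000]] (det J = -506.0000).
Solving J·Δ = −F gives Δ = (1.7095, -1.5889).
Then the next iterate is (x₁, x₂)₁ = (-1.2905, 0.4111).

(-1.2905, 0.4111)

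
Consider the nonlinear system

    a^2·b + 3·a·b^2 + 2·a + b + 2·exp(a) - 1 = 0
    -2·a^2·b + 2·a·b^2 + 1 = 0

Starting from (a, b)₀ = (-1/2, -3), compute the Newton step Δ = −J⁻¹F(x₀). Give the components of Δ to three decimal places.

At (-1/2, -3): F = (-18.03694, -6.500).
Jacobian J = [[2·a·b + 3·b^2 + 2·exp(a) + 2, a^2 + 6·a·b + 1], [-4·a·b + 2·b^2, -2·a^2 + 4·a·b]].
At the point, J = [[33.21306, 10.250], [12.000, 5.500]] (det J = 59.67184).
Solving J·Δ = −F gives Δ = (0.546, -0.009).

(0.546, -0.009)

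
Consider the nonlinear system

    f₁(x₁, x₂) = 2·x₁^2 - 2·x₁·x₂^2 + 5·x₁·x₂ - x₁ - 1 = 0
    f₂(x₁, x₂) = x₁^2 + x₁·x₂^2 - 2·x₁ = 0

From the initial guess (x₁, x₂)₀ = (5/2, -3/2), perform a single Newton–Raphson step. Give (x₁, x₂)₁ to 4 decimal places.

At (5/2, -3/2): F = (-21.0000, 6.8750).
Jacobian J = [[4·x₁ - 2·x₂^2 + 5·x₂ - 1, -4·x₁·x₂ + 5·x₁], [2·x₁ + x₂^2 - 2, 2·x₁·x₂]].
At the point, J = [[-3.0000, 27.5000], [5.2500, -7.5000]] (det J = -121.8750).
Solving J·Δ = −F gives Δ = (-0.2590, 0.7354).
Then the next iterate is (x₁, x₂)₁ = (2.2410, -0.7646).

(2.2410, -0.7646)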